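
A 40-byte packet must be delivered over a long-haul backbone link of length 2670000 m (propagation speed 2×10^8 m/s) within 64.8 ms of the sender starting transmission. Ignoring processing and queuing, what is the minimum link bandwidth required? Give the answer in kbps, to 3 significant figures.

L = 320 bits.
Propagation delay = 2670000 / 200000000 = 13.35 ms.
Transmission budget = 64.8 − 13.35 = 51.45 ms.
R ≥ L / t_tx = 320 bits / 0.05145 s = 6.22 kbps.

6.22 kbps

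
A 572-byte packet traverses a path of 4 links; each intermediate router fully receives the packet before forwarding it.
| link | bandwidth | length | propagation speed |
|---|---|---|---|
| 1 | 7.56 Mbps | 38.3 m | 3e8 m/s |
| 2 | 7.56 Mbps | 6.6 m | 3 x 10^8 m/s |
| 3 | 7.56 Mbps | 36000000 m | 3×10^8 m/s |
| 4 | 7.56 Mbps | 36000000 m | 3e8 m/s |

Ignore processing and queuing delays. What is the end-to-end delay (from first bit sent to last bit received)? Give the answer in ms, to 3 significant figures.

242 ms

L = 572 × 8 = 4576 bits.
Transmission delay per hop = L/R = 4576/7560000 = 0.605291 ms; 4 hops → 2.42116 ms.
Propagation delays (d/s per hop): 0.000127667, 2.2e-05, 120, 120 ms; sum = 240 ms.
End-to-end = 242 ms.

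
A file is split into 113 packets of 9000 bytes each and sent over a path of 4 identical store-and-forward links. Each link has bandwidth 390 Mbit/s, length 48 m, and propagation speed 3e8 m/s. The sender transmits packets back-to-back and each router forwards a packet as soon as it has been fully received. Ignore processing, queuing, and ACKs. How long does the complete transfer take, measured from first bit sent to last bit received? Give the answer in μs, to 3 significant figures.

21400 μs

Per-hop transmission t_tx = L/R = 72000/390000000 = 184.615 μs.
Per-hop propagation t_prop = 48/300000000 = 0.16 μs.
Pipeline fill: first packet needs 4·t_tx to clear all hops; remaining 112 packets each add one t_tx.
Total = (4+113-1)·t_tx + 4·t_prop = 116·184.615 + 4·0.16 = 21400 μs.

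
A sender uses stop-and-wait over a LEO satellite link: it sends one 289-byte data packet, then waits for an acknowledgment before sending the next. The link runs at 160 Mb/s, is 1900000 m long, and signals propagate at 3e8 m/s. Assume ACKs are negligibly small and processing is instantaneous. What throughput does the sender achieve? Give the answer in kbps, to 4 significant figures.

182.3 kbps

t_tx = L/R = 2312/160000000 = 1.445e-05 s.
t_prop = 1900000/300000000 = 0.00633333 s; RTT = 0.0126667 s.
Cycle = t_tx + RTT = 0.0126811 s.
Throughput = L / cycle = 2312 / 0.0126811 = 182.3 kbps.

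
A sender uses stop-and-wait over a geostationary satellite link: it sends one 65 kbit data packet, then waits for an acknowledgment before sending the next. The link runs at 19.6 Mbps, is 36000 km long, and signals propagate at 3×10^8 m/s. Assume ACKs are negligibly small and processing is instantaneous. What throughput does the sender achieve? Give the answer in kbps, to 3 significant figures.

267 kbps

t_tx = L/R = 65000/19600000 = 0.00331633 s.
t_prop = 36000000/300000000 = 0.12 s; RTT = 0.24 s.
Cycle = t_tx + RTT = 0.243316 s.
Throughput = L / cycle = 65000 / 0.243316 = 267 kbps.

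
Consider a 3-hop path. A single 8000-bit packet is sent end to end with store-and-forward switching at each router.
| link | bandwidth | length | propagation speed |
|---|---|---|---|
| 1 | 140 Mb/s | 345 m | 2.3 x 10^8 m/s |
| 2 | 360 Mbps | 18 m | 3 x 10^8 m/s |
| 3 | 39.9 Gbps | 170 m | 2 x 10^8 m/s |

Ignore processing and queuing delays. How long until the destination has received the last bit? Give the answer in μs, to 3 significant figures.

Transmission delays (L/R per hop): 57.1429, 22.2222, 0.200501 μs; sum = 79.5656 μs.
Propagation delays (d/s per hop): 1.5, 0.06, 0.85 μs; sum = 2.41 μs.
End-to-end = 82.0 μs.

82.0 μs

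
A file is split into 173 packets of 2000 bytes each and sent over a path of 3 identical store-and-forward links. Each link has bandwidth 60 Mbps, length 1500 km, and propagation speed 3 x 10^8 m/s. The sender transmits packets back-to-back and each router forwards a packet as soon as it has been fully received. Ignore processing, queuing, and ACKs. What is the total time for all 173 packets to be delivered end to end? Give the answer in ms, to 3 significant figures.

61.7 ms

Per-hop transmission t_tx = L/R = 16000/60000000 = 0.266667 ms.
Per-hop propagation t_prop = 1500000/300000000 = 5 ms.
Pipeline fill: first packet needs 3·t_tx to clear all hops; remaining 172 packets each add one t_tx.
Total = (3+173-1)·t_tx + 3·t_prop = 175·0.266667 + 3·5 = 61.7 ms.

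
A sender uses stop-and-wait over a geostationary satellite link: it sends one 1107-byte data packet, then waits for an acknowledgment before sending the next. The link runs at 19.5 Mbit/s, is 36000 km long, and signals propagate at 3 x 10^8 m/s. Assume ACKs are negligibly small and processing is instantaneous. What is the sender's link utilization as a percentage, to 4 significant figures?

t_tx = L/R = 8856/19500000 = 0.000454154 s.
t_prop = 36000000/300000000 = 0.12 s; RTT = 0.24 s.
Cycle = t_tx + RTT = 0.240454 s.
Utilization = t_tx / cycle = 0.000454154/0.240454 = 0.1889 %.

0.1889 %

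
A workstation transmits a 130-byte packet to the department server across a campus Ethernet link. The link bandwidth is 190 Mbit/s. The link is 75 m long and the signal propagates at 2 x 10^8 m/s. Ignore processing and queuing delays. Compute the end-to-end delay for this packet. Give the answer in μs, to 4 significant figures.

L = 130 × 8 = 1040 bits.
Transmission delay = L/R = 1040 / 190000000 = 5.47368 μs.
Propagation delay = d/s = 75 m / 200000000 m/s = 0.375 μs.
Total = 5.849 μs.

5.849 μs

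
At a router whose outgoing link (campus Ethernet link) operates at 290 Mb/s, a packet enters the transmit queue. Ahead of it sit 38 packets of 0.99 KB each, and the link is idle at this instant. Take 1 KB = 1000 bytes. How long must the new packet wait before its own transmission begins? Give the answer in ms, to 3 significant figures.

Each queued packet: L/R = 7920/290000000 = 0.0273103 ms.
38 queued → 1.03779 ms.
Queuing delay = 1.04 ms.

1.04 ms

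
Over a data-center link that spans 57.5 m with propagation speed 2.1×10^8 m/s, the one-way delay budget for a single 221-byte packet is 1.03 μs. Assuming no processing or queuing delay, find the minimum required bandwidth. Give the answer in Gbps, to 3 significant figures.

2.34 Gbps

L = 1768 bits.
Propagation delay = 57.5 / 210000000 = 0.27381 μs.
Transmission budget = 1.03 − 0.27381 = 0.75619 μs.
R ≥ L / t_tx = 1768 bits / 7.5619e-07 s = 2.34 Gbps.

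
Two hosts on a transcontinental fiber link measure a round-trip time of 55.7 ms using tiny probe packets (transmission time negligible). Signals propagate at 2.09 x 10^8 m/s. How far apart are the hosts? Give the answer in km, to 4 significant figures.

5821 km

One-way propagation = RTT/2 = 27.85 ms.
d = s × t = 209000000 × 0.02785 = 5821 km.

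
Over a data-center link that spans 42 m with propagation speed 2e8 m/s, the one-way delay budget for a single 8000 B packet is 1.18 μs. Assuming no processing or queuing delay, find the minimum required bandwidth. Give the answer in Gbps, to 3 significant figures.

L = 64000 bits.
Propagation delay = 42 / 200000000 = 0.21 μs.
Transmission budget = 1.18 − 0.21 = 0.97 μs.
R ≥ L / t_tx = 64000 bits / 9.7e-07 s = 66.0 Gbps.

66.0 Gbps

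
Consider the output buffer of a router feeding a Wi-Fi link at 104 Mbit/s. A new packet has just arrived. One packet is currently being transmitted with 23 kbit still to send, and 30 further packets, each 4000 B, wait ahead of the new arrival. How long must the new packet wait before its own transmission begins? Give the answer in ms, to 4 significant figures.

Each queued packet: L/R = 32000/104000000 = 0.307692 ms.
30 queued → 9.23077 ms.
Plus remaining 23000 bits of current packet: 0.221154 ms.
Queuing delay = 9.452 ms.

9.452 ms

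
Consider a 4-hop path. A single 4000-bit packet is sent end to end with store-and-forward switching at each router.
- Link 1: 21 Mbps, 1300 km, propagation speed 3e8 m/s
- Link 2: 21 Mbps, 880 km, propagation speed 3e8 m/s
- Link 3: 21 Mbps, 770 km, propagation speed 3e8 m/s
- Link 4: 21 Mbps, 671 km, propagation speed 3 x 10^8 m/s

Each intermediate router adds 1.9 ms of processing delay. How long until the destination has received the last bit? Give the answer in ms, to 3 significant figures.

Transmission delay per hop = L/R = 4000/21000000 = 0.190476 ms; 4 hops → 0.761905 ms.
Propagation delays (d/s per hop): 4.33333, 2.93333, 2.56667, 2.23667 ms; sum = 12.07 ms.
Processing at 3 router(s): 3 × 1.9 ms = 5.7 ms.
End-to-end = 18.5 ms.

18.5 ms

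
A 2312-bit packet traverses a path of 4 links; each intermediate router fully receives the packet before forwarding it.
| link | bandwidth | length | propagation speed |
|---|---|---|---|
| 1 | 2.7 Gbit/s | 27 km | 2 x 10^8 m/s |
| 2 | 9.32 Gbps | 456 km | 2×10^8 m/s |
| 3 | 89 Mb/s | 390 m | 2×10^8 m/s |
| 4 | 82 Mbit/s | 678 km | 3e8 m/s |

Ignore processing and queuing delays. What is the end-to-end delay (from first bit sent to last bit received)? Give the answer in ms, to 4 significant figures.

4.732 ms

Transmission delays (L/R per hop): 0.000856296, 0.000248069, 0.0259775, 0.0281951 ms; sum = 0.055277 ms.
Propagation delays (d/s per hop): 0.135, 2.28, 0.00195, 2.26 ms; sum = 4.67695 ms.
End-to-end = 4.732 ms.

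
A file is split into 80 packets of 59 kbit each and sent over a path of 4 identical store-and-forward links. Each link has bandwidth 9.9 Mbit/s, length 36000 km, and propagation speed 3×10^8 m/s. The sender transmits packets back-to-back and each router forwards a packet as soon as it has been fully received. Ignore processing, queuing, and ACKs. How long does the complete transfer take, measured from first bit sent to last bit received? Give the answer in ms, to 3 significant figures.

975 ms

Per-hop transmission t_tx = L/R = 59000/9900000 = 5.9596 ms.
Per-hop propagation t_prop = 36000000/300000000 = 120 ms.
Pipeline fill: first packet needs 4·t_tx to clear all hops; remaining 79 packets each add one t_tx.
Total = (4+80-1)·t_tx + 4·t_prop = 83·5.9596 + 4·120 = 975 ms.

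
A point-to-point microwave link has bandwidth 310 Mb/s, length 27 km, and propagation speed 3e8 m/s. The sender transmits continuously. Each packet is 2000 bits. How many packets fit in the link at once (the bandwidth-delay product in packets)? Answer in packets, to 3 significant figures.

14.0 packets

Propagation delay = 27000 / 300000000 = 9e-05 s.
BDP = R × t_prop = 310000000 × 9e-05 = 27900 bits.
In packets of 2000 bits: 14.0 packets.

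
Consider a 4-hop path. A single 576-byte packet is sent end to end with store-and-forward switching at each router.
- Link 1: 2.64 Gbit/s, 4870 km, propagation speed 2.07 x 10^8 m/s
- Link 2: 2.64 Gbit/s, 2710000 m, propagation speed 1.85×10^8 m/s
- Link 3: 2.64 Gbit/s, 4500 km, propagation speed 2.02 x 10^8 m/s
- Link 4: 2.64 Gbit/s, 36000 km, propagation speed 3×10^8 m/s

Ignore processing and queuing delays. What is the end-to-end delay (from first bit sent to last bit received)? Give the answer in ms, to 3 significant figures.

L = 576 × 8 = 4608 bits.
Transmission delay per hop = L/R = 4608/2640000000 = 0.00174545 ms; 4 hops → 0.00698182 ms.
Propagation delays (d/s per hop): 23.5266, 14.6486, 22.2772, 120 ms; sum = 180.452 ms.
End-to-end = 180 ms.

180 ms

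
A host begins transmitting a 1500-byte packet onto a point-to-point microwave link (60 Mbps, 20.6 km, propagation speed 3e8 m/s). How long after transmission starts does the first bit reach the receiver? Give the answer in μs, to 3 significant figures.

First bit experiences only propagation delay: d/s = 20600/300000000 = 68.7 μs.

68.7 μs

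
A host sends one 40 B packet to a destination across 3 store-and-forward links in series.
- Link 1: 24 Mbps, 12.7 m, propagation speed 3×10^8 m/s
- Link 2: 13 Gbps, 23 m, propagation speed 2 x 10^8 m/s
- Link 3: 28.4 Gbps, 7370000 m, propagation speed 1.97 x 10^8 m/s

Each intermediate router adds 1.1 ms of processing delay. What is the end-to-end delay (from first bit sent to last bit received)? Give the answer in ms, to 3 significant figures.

39.6 ms

L = 40 × 8 = 320 bits.
Transmission delays (L/R per hop): 0.0133333, 2.46154e-05, 1.12676e-05 ms; sum = 0.0133692 ms.
Propagation delays (d/s per hop): 4.23333e-05, 0.000115, 37.4112 ms; sum = 37.4113 ms.
Processing at 2 router(s): 2 × 1.1 ms = 2.2 ms.
End-to-end = 39.6 ms.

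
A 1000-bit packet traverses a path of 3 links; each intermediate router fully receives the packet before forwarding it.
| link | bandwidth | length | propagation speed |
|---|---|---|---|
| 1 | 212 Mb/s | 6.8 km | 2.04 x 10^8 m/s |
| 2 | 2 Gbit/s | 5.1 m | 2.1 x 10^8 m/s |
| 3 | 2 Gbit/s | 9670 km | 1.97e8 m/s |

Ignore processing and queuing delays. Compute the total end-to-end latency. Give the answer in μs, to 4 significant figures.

49130 μs

Transmission delays (L/R per hop): 4.71698, 0.5, 0.5 μs; sum = 5.71698 μs.
Propagation delays (d/s per hop): 33.3333, 0.0242857, 49086.3 μs; sum = 49119.7 μs.
End-to-end = 49130 μs.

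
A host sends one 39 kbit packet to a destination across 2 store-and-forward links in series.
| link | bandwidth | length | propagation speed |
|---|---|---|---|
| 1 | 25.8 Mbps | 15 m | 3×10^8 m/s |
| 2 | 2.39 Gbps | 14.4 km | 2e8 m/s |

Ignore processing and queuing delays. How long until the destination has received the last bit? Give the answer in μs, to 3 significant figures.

1600 μs

L = 39000 bits.
Transmission delays (L/R per hop): 1511.63, 16.318 μs; sum = 1527.95 μs.
Propagation delays (d/s per hop): 0.05, 72 μs; sum = 72.05 μs.
End-to-end = 1600 μs.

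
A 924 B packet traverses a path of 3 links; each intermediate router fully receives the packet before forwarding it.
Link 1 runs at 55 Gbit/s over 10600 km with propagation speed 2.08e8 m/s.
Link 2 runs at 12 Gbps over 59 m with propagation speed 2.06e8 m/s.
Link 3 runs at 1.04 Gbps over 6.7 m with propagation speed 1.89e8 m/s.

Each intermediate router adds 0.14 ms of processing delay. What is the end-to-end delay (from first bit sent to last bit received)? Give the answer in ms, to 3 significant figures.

L = 924 × 8 = 7392 bits.
Transmission delays (L/R per hop): 0.0001344, 0.000616, 0.00710769 ms; sum = 0.00785809 ms.
Propagation delays (d/s per hop): 50.9615, 0.000286408, 3.54497e-05 ms; sum = 50.9619 ms.
Processing at 2 router(s): 2 × 0.14 ms = 0.28 ms.
End-to-end = 51.2 ms.

51.2 ms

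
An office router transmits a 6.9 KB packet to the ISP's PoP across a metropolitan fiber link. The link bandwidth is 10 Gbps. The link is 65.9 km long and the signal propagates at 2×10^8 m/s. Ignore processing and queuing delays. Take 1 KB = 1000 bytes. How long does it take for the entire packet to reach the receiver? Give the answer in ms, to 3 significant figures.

0.335 ms

L = 55200 bits.
Transmission delay = L/R = 55200 / 10000000000 = 0.00552 ms.
Propagation delay = d/s = 65900 m / 200000000 m/s = 0.3295 ms.
Total = 0.335 ms.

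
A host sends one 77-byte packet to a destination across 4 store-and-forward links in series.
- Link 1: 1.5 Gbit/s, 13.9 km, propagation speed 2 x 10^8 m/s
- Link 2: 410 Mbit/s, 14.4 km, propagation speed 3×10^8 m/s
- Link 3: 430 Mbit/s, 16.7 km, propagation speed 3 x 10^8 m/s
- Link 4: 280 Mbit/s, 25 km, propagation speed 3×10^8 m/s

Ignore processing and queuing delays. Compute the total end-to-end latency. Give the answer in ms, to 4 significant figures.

L = 77 × 8 = 616 bits.
Transmission delays (L/R per hop): 0.000410667, 0.00150244, 0.00143256, 0.0022 ms; sum = 0.00554566 ms.
Propagation delays (d/s per hop): 0.0695, 0.048, 0.0556667, 0.0833333 ms; sum = 0.2565 ms.
End-to-end = 0.2620 ms.

0.2620 ms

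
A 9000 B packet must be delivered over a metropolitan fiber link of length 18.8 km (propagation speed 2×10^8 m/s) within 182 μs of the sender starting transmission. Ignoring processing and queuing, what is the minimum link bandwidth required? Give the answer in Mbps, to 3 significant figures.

L = 72000 bits.
Propagation delay = 18800 / 200000000 = 94 μs.
Transmission budget = 182 − 94 = 88 μs.
R ≥ L / t_tx = 72000 bits / 8.8e-05 s = 818 Mbps.

818 Mbps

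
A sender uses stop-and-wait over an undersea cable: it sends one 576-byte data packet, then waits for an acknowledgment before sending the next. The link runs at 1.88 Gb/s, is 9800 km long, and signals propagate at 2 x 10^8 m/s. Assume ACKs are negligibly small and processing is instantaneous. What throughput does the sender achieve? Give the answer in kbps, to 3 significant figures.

t_tx = L/R = 4608/1880000000 = 2.45106e-06 s.
t_prop = 9800000/200000000 = 0.049 s; RTT = 0.098 s.
Cycle = t_tx + RTT = 0.0980025 s.
Throughput = L / cycle = 4608 / 0.0980025 = 47.0 kbps.

47.0 kbps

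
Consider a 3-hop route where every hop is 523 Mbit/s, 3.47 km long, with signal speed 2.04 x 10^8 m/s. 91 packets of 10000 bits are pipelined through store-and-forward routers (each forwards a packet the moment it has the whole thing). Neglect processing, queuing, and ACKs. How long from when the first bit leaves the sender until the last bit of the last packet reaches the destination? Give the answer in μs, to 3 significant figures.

Per-hop transmission t_tx = L/R = 10000/523000000 = 19.1205 μs.
Per-hop propagation t_prop = 3470/204000000 = 17.0098 μs.
Pipeline fill: first packet needs 3·t_tx to clear all hops; remaining 90 packets each add one t_tx.
Total = (3+91-1)·t_tx + 3·t_prop = 93·19.1205 + 3·17.0098 = 1830 μs.

1830 μs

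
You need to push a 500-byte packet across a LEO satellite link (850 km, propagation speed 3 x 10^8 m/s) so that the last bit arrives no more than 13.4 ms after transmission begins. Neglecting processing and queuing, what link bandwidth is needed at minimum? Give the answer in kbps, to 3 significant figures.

L = 4000 bits.
Propagation delay = 850000 / 300000000 = 2.83333 ms.
Transmission budget = 13.4 − 2.83333 = 10.5667 ms.
R ≥ L / t_tx = 4000 bits / 0.0105667 s = 379 kbps.

379 kbps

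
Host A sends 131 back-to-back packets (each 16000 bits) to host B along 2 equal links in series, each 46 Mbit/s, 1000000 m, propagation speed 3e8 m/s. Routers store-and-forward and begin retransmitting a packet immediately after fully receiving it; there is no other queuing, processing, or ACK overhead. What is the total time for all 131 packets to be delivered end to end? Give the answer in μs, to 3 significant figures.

52600 μs

Per-hop transmission t_tx = L/R = 16000/46000000 = 347.826 μs.
Per-hop propagation t_prop = 1000000/300000000 = 3333.33 μs.
Pipeline fill: first packet needs 2·t_tx to clear all hops; remaining 130 packets each add one t_tx.
Total = (2+131-1)·t_tx + 2·t_prop = 132·347.826 + 2·3333.33 = 52600 μs.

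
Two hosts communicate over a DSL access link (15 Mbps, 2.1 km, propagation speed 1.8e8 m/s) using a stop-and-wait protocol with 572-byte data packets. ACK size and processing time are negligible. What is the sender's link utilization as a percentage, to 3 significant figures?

t_tx = L/R = 4576/15000000 = 0.000305067 s.
t_prop = 2100/180000000 = 1.16667e-05 s; RTT = 2.33333e-05 s.
Cycle = t_tx + RTT = 0.0003284 s.
Utilization = t_tx / cycle = 0.000305067/0.0003284 = 92.9 %.

92.9 %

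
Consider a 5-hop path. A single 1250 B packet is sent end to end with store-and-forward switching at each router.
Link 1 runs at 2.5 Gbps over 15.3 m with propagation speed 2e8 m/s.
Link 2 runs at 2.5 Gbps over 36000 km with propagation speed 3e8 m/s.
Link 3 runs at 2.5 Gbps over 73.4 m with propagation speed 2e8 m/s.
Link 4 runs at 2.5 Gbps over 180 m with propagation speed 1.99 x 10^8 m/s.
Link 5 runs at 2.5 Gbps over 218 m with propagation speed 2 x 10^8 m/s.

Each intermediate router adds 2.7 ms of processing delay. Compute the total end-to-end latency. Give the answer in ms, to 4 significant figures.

130.8 ms

L = 1250 × 8 = 10000 bits.
Transmission delay per hop = L/R = 10000/2500000000 = 0.004 ms; 5 hops → 0.02 ms.
Propagation delays (d/s per hop): 7.65e-05, 120, 0.000367, 0.000904523, 0.00109 ms; sum = 120.002 ms.
Processing at 4 router(s): 4 × 2.7 ms = 10.8 ms.
End-to-end = 130.8 ms.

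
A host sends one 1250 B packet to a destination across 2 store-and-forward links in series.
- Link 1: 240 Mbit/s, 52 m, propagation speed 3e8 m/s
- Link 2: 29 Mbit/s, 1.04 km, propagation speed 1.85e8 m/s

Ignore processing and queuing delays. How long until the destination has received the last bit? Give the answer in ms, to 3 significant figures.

0.392 ms

L = 1250 × 8 = 10000 bits.
Transmission delays (L/R per hop): 0.0416667, 0.344828 ms; sum = 0.386494 ms.
Propagation delays (d/s per hop): 0.000173333, 0.00562162 ms; sum = 0.00579495 ms.
End-to-end = 0.392 ms.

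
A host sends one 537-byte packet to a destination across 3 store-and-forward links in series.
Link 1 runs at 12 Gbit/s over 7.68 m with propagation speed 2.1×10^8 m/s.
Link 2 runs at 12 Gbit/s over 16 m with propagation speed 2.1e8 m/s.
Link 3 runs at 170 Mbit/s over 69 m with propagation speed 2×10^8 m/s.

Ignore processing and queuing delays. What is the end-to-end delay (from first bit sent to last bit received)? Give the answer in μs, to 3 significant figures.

26.4 μs

L = 537 × 8 = 4296 bits.
Transmission delays (L/R per hop): 0.358, 0.358, 25.2706 μs; sum = 25.9866 μs.
Propagation delays (d/s per hop): 0.0365714, 0.0761905, 0.345 μs; sum = 0.457762 μs.
End-to-end = 26.4 μs.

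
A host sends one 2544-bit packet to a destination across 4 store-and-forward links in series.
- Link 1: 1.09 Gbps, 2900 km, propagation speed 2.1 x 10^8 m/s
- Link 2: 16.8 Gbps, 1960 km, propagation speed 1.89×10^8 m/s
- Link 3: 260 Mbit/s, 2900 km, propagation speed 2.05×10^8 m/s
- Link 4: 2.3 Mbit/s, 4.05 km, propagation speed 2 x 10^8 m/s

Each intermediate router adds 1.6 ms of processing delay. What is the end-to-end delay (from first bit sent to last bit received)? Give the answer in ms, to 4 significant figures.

44.26 ms

Transmission delays (L/R per hop): 0.00233394, 0.000151429, 0.00978462, 1.10609 ms; sum = 1.11836 ms.
Propagation delays (d/s per hop): 13.8095, 10.3704, 14.1463, 0.02025 ms; sum = 38.3465 ms.
Processing at 3 router(s): 3 × 1.6 ms = 4.8 ms.
End-to-end = 44.26 ms.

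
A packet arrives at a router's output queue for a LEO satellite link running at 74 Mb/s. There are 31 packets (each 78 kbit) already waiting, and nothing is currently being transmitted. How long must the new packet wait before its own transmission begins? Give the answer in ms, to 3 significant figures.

32.7 ms

Each queued packet: L/R = 78000/74000000 = 1.05405 ms.
31 queued → 32.6757 ms.
Queuing delay = 32.7 ms.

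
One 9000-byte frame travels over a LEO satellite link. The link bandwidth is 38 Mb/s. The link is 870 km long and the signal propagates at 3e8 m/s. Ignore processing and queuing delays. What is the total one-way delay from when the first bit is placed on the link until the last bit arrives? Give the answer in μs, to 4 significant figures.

L = 9000 × 8 = 72000 bits.
Transmission delay = L/R = 72000 / 38000000 = 1894.74 μs.
Propagation delay = d/s = 870000 m / 300000000 m/s = 2900 μs.
Total = 4795 μs.

4795 μs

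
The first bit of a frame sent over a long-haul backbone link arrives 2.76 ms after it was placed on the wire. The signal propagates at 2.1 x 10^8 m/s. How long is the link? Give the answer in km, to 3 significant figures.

d = s × t_prop = 210000000 × 0.00276 = 580 km.

580 km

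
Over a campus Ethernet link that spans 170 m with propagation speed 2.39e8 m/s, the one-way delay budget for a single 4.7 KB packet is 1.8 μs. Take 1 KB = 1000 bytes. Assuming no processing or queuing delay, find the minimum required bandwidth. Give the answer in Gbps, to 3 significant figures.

L = 37600 bits.
Propagation delay = 170 / 239000000 = 0.711297 μs.
Transmission budget = 1.8 − 0.711297 = 1.0887 μs.
R ≥ L / t_tx = 37600 bits / 1.0887e-06 s = 34.5 Gbps.

34.5 Gbps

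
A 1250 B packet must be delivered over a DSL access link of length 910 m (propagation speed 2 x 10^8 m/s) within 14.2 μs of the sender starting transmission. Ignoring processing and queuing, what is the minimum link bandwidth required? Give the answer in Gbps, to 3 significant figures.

L = 10000 bits.
Propagation delay = 910 / 200000000 = 4.55 μs.
Transmission budget = 14.2 − 4.55 = 9.65 μs.
R ≥ L / t_tx = 10000 bits / 9.65e-06 s = 1.04 Gbps.

1.04 Gbps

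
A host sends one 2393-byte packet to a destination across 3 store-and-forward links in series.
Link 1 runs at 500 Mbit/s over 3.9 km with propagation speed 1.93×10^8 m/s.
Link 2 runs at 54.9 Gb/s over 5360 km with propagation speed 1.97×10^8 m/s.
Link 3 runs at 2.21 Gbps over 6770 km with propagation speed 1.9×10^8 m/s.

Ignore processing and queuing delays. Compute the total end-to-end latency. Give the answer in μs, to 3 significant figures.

62900 μs

L = 2393 × 8 = 19144 bits.
Transmission delays (L/R per hop): 38.288, 0.348707, 8.66244 μs; sum = 47.2992 μs.
Propagation delays (d/s per hop): 20.2073, 27208.1, 35631.6 μs; sum = 62859.9 μs.
End-to-end = 62900 μs.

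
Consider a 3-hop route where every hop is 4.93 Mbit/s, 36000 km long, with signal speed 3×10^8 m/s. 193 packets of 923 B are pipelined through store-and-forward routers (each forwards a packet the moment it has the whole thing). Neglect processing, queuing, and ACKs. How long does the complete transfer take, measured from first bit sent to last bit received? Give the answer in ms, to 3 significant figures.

Per-hop transmission t_tx = L/R = 7384/4930000 = 1.49777 ms.
Per-hop propagation t_prop = 36000000/300000000 = 120 ms.
Pipeline fill: first packet needs 3·t_tx to clear all hops; remaining 192 packets each add one t_tx.
Total = (3+193-1)·t_tx + 3·t_prop = 195·1.49777 + 3·120 = 652 ms.

652 ms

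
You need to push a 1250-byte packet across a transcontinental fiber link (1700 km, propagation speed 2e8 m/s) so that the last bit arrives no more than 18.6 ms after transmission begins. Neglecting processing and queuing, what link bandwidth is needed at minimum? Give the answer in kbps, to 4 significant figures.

L = 10000 bits.
Propagation delay = 1700000 / 200000000 = 8.5 ms.
Transmission budget = 18.6 − 8.5 = 10.1 ms.
R ≥ L / t_tx = 10000 bits / 0.0101 s = 990.1 kbps.

990.1 kbps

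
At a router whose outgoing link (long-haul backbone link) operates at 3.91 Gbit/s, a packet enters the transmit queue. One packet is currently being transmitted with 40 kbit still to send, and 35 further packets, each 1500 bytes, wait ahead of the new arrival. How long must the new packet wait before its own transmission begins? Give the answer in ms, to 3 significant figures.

Each queued packet: L/R = 12000/3910000000 = 0.00306905 ms.
35 queued → 0.107417 ms.
Plus remaining 40000 bits of current packet: 0.0102302 ms.
Queuing delay = 0.118 ms.

0.118 ms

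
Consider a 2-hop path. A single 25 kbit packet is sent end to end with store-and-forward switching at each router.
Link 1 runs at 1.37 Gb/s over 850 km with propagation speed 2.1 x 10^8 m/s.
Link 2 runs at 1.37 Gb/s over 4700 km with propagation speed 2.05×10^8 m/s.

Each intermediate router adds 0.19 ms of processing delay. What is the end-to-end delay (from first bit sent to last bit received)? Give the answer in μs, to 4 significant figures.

27200 μs

L = 25000 bits.
Transmission delay per hop = L/R = 25000/1370000000 = 18.2482 μs; 2 hops → 36.4964 μs.
Propagation delays (d/s per hop): 4047.62, 22926.8 μs; sum = 26974.4 μs.
Processing at 1 router(s): 1 × 0.19 ms = 190 μs.
End-to-end = 27200 μs.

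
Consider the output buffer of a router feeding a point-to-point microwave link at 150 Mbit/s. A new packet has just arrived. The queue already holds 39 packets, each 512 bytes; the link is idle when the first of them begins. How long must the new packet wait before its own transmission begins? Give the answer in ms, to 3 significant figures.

1.06 ms

Each queued packet: L/R = 4096/150000000 = 0.0273067 ms.
39 queued → 1.06496 ms.
Queuing delay = 1.06 ms.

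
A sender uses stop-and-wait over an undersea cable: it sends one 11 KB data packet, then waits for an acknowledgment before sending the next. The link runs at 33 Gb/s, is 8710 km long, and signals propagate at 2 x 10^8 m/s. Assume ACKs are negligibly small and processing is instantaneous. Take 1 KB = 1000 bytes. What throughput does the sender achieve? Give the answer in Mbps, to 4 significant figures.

t_tx = L/R = 88000/33000000000 = 2.66667e-06 s.
t_prop = 8710000/200000000 = 0.04355 s; RTT = 0.0871 s.
Cycle = t_tx + RTT = 0.0871027 s.
Throughput = L / cycle = 88000 / 0.0871027 = 1.010 Mbps.

1.010 Mbps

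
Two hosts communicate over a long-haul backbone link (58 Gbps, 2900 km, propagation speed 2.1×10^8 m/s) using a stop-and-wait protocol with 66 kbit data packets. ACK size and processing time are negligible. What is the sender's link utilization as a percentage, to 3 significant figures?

0.00412 %

t_tx = L/R = 66000/58000000000 = 1.13793e-06 s.
t_prop = 2900000/210000000 = 0.0138095 s; RTT = 0.027619 s.
Cycle = t_tx + RTT = 0.0276202 s.
Utilization = t_tx / cycle = 1.13793e-06/0.0276202 = 0.00412 %.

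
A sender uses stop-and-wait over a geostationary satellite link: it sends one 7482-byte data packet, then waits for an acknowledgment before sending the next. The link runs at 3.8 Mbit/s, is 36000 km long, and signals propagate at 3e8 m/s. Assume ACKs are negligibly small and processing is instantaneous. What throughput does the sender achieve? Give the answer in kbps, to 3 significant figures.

t_tx = L/R = 59856/3800000 = 0.0157516 s.
t_prop = 36000000/300000000 = 0.12 s; RTT = 0.24 s.
Cycle = t_tx + RTT = 0.255752 s.
Throughput = L / cycle = 59856 / 0.255752 = 234 kbps.

234 kbps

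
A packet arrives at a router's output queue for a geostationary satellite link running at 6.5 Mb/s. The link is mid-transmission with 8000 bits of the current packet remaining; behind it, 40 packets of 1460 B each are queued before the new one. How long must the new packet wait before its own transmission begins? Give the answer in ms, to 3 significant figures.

Each queued packet: L/R = 11680/6500000 = 1.79692 ms.
40 queued → 71.8769 ms.
Plus remaining 8000 bits of current packet: 1.23077 ms.
Queuing delay = 73.1 ms.

73.1 ms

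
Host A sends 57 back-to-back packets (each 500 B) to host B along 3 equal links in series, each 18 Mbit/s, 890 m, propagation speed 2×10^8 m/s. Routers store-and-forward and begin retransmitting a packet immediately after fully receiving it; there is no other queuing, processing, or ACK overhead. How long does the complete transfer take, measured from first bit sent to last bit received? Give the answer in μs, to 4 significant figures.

13120 μs

Per-hop transmission t_tx = L/R = 4000/18000000 = 222.222 μs.
Per-hop propagation t_prop = 890/200000000 = 4.45 μs.
Pipeline fill: first packet needs 3·t_tx to clear all hops; remaining 56 packets each add one t_tx.
Total = (3+57-1)·t_tx + 3·t_prop = 59·222.222 + 3·4.45 = 13120 μs.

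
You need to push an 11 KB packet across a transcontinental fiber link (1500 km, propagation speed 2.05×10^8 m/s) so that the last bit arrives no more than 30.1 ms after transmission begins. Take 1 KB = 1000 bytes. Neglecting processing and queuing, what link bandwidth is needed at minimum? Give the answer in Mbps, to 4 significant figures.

3.863 Mbps

L = 88000 bits.
Propagation delay = 1500000 / 2.05e+08 = 7.31707 ms.
Transmission budget = 30.1 − 7.31707 = 22.7829 ms.
R ≥ L / t_tx = 88000 bits / 0.0227829 s = 3.863 Mbps.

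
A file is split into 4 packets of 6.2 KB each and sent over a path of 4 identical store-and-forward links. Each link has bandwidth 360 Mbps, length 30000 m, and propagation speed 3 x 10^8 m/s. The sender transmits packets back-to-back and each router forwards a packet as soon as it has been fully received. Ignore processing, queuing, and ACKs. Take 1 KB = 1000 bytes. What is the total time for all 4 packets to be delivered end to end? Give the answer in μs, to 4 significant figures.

Per-hop transmission t_tx = L/R = 49600/360000000 = 137.778 μs.
Per-hop propagation t_prop = 30000/300000000 = 100 μs.
Pipeline fill: first packet needs 4·t_tx to clear all hops; remaining 3 packets each add one t_tx.
Total = (4+4-1)·t_tx + 4·t_prop = 7·137.778 + 4·100 = 1364 μs.

1364 μs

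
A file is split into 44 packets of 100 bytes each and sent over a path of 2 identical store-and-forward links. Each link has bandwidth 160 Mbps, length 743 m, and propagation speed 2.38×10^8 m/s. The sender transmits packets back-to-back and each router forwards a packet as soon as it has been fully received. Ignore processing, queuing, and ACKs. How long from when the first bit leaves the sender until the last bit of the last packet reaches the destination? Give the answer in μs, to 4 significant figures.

231.2 μs

Per-hop transmission t_tx = L/R = 800/160000000 = 5 μs.
Per-hop propagation t_prop = 743/238000000 = 3.12185 μs.
Pipeline fill: first packet needs 2·t_tx to clear all hops; remaining 43 packets each add one t_tx.
Total = (2+44-1)·t_tx + 2·t_prop = 45·5 + 2·3.12185 = 231.2 μs.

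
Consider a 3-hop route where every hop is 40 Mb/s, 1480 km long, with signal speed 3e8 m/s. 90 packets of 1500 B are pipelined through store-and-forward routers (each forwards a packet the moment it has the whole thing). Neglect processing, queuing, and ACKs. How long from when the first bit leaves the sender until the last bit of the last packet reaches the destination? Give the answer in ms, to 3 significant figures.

42.4 ms

Per-hop transmission t_tx = L/R = 12000/40000000 = 0.3 ms.
Per-hop propagation t_prop = 1480000/300000000 = 4.93333 ms.
Pipeline fill: first packet needs 3·t_tx to clear all hops; remaining 89 packets each add one t_tx.
Total = (3+90-1)·t_tx + 3·t_prop = 92·0.3 + 3·4.93333 = 42.4 ms.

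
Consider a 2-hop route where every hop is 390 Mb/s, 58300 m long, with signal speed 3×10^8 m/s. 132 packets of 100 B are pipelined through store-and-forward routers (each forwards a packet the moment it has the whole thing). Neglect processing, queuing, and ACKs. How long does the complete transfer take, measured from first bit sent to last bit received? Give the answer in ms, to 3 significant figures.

0.661 ms

Per-hop transmission t_tx = L/R = 800/390000000 = 0.00205128 ms.
Per-hop propagation t_prop = 58300/300000000 = 0.194333 ms.
Pipeline fill: first packet needs 2·t_tx to clear all hops; remaining 131 packets each add one t_tx.
Total = (2+132-1)·t_tx + 2·t_prop = 133·0.00205128 + 2·0.194333 = 0.661 ms.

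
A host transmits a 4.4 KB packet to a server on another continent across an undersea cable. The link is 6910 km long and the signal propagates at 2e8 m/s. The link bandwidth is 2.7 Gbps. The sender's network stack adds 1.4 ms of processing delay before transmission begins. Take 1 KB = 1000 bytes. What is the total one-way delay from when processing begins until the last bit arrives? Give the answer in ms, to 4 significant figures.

35.96 ms

L = 35200 bits.
Transmission delay = L/R = 35200 / 2700000000 = 0.013037 ms.
Propagation delay = d/s = 6910000 m / 200000000 m/s = 34.55 ms.
Plus processing delay 1.4 ms = 1.4 ms.
Total = 35.96 ms.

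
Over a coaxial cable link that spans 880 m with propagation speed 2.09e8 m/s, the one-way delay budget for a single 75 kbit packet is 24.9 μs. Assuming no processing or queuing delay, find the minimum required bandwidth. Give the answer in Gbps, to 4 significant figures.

3.625 Gbps

Propagation delay = 880 / 209000000 = 4.21053 μs.
Transmission budget = 24.9 − 4.21053 = 20.6895 μs.
R ≥ L / t_tx = 75000 bits / 2.06895e-05 s = 3.625 Gbps.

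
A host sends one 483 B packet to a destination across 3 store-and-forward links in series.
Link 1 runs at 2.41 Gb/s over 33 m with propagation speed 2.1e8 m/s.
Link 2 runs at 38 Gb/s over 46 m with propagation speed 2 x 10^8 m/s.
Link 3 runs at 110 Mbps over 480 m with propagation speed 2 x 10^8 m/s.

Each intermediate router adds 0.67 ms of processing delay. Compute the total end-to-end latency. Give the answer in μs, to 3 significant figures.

L = 483 × 8 = 3864 bits.
Transmission delays (L/R per hop): 1.60332, 0.101684, 35.1273 μs; sum = 36.8323 μs.
Propagation delays (d/s per hop): 0.157143, 0.23, 2.4 μs; sum = 2.78714 μs.
Processing at 2 router(s): 2 × 0.67 ms = 1340 μs.
End-to-end = 1380 μs.

1380 μs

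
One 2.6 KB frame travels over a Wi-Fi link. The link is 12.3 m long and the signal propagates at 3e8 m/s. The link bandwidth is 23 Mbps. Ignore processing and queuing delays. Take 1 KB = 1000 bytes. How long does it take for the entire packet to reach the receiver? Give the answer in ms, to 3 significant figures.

L = 20800 bits.
Transmission delay = L/R = 20800 / 23000000 = 0.904348 ms.
Propagation delay = d/s = 12.3 m / 300000000 m/s = 4.1e-05 ms.
Total = 0.904 ms.

0.904 ms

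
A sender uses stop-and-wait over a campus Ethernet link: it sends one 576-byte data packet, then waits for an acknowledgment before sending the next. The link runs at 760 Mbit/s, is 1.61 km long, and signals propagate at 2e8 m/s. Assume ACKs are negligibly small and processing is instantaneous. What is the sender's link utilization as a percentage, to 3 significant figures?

t_tx = L/R = 4608/760000000 = 6.06316e-06 s.
t_prop = 1610/200000000 = 8.05e-06 s; RTT = 1.61e-05 s.
Cycle = t_tx + RTT = 2.21632e-05 s.
Utilization = t_tx / cycle = 6.06316e-06/2.21632e-05 = 27.4 %.

27.4 %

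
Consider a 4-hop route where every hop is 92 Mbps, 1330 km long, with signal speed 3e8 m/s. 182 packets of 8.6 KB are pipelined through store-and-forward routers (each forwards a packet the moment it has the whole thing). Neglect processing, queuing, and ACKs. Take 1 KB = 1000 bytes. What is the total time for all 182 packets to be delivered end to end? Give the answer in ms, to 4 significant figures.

156.1 ms

Per-hop transmission t_tx = L/R = 68800/92000000 = 0.747826 ms.
Per-hop propagation t_prop = 1330000/300000000 = 4.43333 ms.
Pipeline fill: first packet needs 4·t_tx to clear all hops; remaining 181 packets each add one t_tx.
Total = (4+182-1)·t_tx + 4·t_prop = 185·0.747826 + 4·4.43333 = 156.1 ms.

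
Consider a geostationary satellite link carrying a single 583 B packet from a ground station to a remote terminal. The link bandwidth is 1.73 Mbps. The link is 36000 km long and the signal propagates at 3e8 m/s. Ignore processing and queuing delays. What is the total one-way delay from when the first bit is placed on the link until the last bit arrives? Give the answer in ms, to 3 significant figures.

123 ms

L = 583 × 8 = 4664 bits.
Transmission delay = L/R = 4664 / 1730000 = 2.69595 ms.
Propagation delay = d/s = 36000000 m / 300000000 m/s = 120 ms.
Total = 123 ms.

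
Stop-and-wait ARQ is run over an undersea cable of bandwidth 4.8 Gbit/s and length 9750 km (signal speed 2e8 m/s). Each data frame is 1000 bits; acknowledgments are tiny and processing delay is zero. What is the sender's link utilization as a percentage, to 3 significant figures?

t_tx = L/R = 1000/4800000000 = 2.08333e-07 s.
t_prop = 9750000/200000000 = 0.04875 s; RTT = 0.0975 s.
Cycle = t_tx + RTT = 0.0975002 s.
Utilization = t_tx / cycle = 2.08333e-07/0.0975002 = 0.000214 %.

0.000214 %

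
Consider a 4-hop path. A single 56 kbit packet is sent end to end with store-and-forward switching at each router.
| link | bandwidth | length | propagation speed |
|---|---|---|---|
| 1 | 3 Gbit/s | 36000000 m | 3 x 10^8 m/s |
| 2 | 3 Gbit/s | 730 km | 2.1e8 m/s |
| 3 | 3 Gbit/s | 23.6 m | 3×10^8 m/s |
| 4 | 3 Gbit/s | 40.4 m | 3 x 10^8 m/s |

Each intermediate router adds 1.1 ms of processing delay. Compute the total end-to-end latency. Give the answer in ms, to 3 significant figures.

L = 56000 bits.
Transmission delay per hop = L/R = 56000/3000000000 = 0.0186667 ms; 4 hops → 0.0746667 ms.
Propagation delays (d/s per hop): 120, 3.47619, 7.86667e-05, 0.000134667 ms; sum = 123.476 ms.
Processing at 3 router(s): 3 × 1.1 ms = 3.3 ms.
End-to-end = 127 ms.

127 ms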